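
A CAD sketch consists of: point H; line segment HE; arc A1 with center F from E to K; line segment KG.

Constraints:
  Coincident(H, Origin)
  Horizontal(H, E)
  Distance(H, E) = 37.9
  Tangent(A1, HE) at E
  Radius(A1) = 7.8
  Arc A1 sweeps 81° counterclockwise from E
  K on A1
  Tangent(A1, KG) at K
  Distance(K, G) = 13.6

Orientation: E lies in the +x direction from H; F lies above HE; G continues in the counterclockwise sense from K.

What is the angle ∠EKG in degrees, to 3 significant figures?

140°

H is at the origin; H and E share the same y with |HE| = 37.9 and E on the +x side, so E = (37.9, 0.00). Tangency of A1 to HE means the radius FE is perpendicular to HE, so F = E + (0, 7.8) = (37.9, 7.80). On A1, E sits at bearing -90° from F; an 81° counterclockwise sweep puts K at bearing -9°, so K = F + 7.8·(cos -9°, sin -9°) = (45.6, 6.58). The tangent condition forces FK to be normal to KG, so KG runs along (−sin -9°, cos -9°); with |KG| = 13.6, G = (47.7, 20.0). Then cos ∠EKG = KE·KG / (|KE||KG|), giving 140°.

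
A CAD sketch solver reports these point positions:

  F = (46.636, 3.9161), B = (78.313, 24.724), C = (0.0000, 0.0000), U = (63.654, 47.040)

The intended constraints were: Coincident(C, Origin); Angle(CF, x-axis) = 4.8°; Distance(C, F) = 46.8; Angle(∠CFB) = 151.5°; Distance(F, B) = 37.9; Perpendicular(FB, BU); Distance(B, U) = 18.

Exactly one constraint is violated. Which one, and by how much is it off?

Distance(B, U) = 18 — off by 8.70.

C = (0.00, 0.00) ✓; CF at 4.800° ✓; |CF| = 46.80 ✓; ∠CFB = 151.5° ✓; |FB| = 37.90 ✓; ∠(FB, BU) = 90.00° ✓; |BU| = 26.70 ✗.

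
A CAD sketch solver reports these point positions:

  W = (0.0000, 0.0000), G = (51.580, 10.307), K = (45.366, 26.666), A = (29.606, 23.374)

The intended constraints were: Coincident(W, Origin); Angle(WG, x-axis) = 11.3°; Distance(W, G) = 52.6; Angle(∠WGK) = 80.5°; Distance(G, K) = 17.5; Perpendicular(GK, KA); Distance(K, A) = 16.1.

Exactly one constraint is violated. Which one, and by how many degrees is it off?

Perpendicular(GK, KA) — off by 9.00°.

W = (0.00, 0.00) ✓; WG at 11.30° ✓; |WG| = 52.60 ✓; ∠WGK = 80.50° ✓; |GK| = 17.50 ✓; ∠(GK, KA) = 81.00° ✗; |KA| = 16.10 ✓.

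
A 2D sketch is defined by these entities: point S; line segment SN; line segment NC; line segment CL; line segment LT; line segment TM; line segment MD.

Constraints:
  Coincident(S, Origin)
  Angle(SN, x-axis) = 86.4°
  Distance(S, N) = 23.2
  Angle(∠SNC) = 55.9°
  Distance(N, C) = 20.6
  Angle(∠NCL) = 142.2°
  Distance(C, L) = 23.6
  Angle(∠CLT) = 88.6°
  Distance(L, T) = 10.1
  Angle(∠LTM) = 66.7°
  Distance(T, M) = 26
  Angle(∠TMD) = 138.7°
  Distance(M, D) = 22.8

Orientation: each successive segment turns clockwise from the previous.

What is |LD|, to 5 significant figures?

39.557

S is at the origin; SN runs at 86.4° with length 23.2, so N = (1.4567, 23.154). ∠SNC = 55.9° gives NC at -37.700° from the x-axis; with |NC| = 20.6, C = (17.756, 10.557). ∠NCL = 142.2° gives CL at -75.500° from the x-axis; with |CL| = 23.6, L = (23.665, -12.292). ∠CLT = 88.6° gives LT at -166.90° from the x-axis; with |LT| = 10.1, T = (13.828, -14.581). ∠LTM = 66.7° gives TM at 79.800° from the x-axis; with |TM| = 26.0, M = (18.432, 11.008). ∠TMD = 138.7° gives MD at 38.500° from the x-axis; with |MD| = 22.8, D = (36.275, 25.202). Then |LD| = |D − L| = 39.557.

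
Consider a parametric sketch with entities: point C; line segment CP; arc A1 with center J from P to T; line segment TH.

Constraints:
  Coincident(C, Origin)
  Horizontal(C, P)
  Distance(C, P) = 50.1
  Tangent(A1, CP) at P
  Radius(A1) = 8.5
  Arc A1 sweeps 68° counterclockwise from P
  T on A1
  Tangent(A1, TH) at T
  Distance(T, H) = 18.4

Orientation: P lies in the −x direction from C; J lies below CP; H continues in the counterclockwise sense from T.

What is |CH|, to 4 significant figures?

68.62

C is at the origin; CP is horizontal with |CP| = 50.1 and P on the −x side, so P = (-50.10, 0.000). Tangency of A1 to CP means the radius JP is perpendicular to CP, so J = P + (0, -8.5) = (-50.10, -8.500). On A1, P sits at bearing 90° from J; a 68° counterclockwise sweep puts T at bearing 158°, so T = J + 8.5·(cos 158°, sin 158°) = (-57.98, -5.316). A1 meets TH tangentially, so JT is at right angles to TH, so TH runs along (−sin 158°, cos 158°); with |TH| = 18.4, H = (-64.87, -22.38). Then |CH| = |H − C| = 68.62.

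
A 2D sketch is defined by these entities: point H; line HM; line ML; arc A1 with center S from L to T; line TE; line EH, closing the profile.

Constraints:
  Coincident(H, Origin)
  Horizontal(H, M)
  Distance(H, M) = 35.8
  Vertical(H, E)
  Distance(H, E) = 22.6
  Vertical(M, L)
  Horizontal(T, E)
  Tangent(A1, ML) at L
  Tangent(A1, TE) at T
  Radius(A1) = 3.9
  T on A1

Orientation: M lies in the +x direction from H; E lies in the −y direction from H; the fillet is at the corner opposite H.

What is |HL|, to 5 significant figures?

40.390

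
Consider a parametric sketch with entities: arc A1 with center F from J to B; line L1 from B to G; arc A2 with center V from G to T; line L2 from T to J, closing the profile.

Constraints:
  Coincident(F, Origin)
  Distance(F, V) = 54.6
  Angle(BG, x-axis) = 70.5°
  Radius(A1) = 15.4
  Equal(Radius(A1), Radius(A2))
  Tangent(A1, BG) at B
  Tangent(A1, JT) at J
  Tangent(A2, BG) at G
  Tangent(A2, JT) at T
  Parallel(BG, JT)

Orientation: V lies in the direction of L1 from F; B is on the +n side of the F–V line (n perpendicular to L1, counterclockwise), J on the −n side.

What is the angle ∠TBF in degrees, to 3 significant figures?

60.6°

The slot axis is L1's direction at 70.5°, so u = (cos 70.5°, sin 70.5°) = (0.334, 0.943) and n = (−sin 70.5°, cos 70.5°) = (-0.943, 0.334). F is at the origin and V lies 54.6 along u from F, so V = 54.6·u = (18.2, 51.5). Tangency of A1 to both parallel lines with radius 15.4 puts B and J at F ± 15.4·n: B = (-14.5, 5.14), J = (14.5, -5.14). Equal radii place G and T the same way about V: G = V + 15.4·n = (3.71, 56.6), T = V − 15.4·n = (32.7, 46.3). Then cos ∠TBF = BT·BF / (|BT||BF|), giving 60.6°.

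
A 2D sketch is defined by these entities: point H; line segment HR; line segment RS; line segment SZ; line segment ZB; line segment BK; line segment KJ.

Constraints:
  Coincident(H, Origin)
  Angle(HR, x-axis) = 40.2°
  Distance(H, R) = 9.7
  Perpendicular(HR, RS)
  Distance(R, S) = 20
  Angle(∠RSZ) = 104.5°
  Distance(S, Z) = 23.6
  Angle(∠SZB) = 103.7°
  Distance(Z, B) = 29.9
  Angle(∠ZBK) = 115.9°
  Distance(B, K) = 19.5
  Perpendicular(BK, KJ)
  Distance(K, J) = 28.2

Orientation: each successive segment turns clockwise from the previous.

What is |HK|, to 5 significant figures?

22.686

∠SZB = 103.7° gives ZB at 158.40° from the x-axis; with |ZB| = 29.9, B = (-21.120, -17.269). ∠ZBK = 115.9° gives BK at 94.300° from the x-axis; with |BK| = 19.5, K = (-22.582, 2.1762). Then |HK| = |K − H| = 22.686.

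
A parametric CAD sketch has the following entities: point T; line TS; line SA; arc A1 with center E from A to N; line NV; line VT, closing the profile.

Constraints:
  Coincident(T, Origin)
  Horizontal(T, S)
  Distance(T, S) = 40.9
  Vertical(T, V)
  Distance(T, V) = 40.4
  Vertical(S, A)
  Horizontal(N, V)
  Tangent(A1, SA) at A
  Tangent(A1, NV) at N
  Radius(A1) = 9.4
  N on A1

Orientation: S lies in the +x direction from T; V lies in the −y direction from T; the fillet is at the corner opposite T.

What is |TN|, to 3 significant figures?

51.2

T is at the origin; T and S share the same y with |TS| = 40.9 and S on the +x side, so S = (40.9, 0.00). T and V share the same x with |TV| = 40.4 and V on the −y side, so V = (0.00, -40.4). The virtual corner opposite T is at (40.9, -40.4). Tangency of A1 to SA means the radius EA is perpendicular to SA and tangency of A1 to NV means the radius EN is perpendicular to NV, with radius 9.4, so the center E sits 9.4 in from both sides at E = (31.5, -31.0). That places the tangent points at A = (40.9, -31.0) on SA and N = (31.5, -40.4) on NV. Then |TN| = |N − T| = 51.2.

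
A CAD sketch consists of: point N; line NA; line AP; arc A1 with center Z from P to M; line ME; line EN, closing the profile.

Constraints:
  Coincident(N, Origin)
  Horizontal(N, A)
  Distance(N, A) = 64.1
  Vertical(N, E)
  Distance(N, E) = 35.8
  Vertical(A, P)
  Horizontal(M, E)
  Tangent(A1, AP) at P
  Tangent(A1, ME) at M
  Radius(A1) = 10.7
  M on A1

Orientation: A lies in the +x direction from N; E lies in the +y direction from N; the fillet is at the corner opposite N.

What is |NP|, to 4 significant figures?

68.84

The virtual corner opposite N is at (64.10, 35.80). Tangency of A1 to AP means the radius ZP is perpendicular to AP and the tangent condition forces ZM to be normal to ME, with radius 10.7, so the center Z sits 10.7 in from both sides at Z = (53.40, 25.10). That places the tangent points at P = (64.10, 25.10) on AP and M = (53.40, 35.80) on ME. Then |NP| = |P − N| = 68.84.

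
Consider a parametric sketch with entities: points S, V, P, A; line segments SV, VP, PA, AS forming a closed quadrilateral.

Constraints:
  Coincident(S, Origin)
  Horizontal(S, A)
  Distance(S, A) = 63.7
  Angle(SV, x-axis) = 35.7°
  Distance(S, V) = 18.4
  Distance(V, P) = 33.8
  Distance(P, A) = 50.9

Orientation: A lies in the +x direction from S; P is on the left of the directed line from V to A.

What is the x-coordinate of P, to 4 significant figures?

32.07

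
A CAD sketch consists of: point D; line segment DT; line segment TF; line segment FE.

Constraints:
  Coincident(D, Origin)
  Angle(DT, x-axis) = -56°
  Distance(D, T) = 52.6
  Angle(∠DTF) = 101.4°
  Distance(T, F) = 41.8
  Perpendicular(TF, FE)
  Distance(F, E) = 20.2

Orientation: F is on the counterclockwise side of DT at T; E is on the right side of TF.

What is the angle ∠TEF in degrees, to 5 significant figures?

64.208°

∠DTF = 101.4°, so TF runs at -56.0° + (180° − 101.4°) = 22.600° from the x-axis; with |TF| = 41.8, F = T + 41.8·(cos 22.600°, sin 22.600°) = (68.004, -27.544). TF ⟂ FE; with |FE| = 20.2 on the right of TF, E = F + 20.2·(0.38430, -0.92321) = (75.766, -46.193). Then cos ∠TEF = ET·EF / (|ET||EF|), giving 64.208°.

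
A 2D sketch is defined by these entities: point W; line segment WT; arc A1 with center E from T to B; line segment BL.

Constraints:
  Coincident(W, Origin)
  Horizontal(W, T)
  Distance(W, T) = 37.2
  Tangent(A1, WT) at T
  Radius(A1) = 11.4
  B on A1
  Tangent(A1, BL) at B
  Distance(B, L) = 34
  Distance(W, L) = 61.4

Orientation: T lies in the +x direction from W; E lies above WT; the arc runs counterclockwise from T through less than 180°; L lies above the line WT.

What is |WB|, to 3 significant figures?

50.3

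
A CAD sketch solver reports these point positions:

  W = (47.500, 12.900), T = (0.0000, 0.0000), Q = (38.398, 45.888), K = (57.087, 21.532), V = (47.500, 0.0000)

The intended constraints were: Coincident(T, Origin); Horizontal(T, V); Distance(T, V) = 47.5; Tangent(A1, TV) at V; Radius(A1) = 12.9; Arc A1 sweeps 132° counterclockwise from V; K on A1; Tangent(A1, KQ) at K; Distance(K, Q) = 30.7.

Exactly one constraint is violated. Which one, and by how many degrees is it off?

Tangent(A1, KQ) at K — off by 4.50°.

T = (0.00, 0.00) ✓; T.y = 0.00, V.y = 0.00 ✓; |TV| = 47.50 ✓; ∠(WV, VT) = 90.00° ✓; |WV| = 12.90 ✓; bearing(W→K) − bearing(W→V) = 132.0° ✓; |WK| = 12.90 ✓; ∠(WK, KQ) = 94.50° ✗; |KQ| = 30.70 ✓.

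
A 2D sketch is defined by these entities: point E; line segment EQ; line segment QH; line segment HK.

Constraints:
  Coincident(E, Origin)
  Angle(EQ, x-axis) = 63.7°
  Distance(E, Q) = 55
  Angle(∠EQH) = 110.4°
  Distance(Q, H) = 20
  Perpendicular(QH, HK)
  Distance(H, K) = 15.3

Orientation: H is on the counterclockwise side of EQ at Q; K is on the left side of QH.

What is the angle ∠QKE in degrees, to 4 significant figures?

80.20°

∠EQH = 110.4°, so QH runs at 63.7° + (180° − 110.4°) = 133.3° from the x-axis; with |QH| = 20.0, H = Q + 20.0·(cos 133.3°, sin 133.3°) = (10.65, 63.86). QH is perpendicular to HK; with |HK| = 15.3 on the left of QH, K = H + 15.3·(-0.7278, -0.6858) = (-0.4824, 53.37). Then cos ∠QKE = KQ·KE / (|KQ||KE|), giving 80.20°.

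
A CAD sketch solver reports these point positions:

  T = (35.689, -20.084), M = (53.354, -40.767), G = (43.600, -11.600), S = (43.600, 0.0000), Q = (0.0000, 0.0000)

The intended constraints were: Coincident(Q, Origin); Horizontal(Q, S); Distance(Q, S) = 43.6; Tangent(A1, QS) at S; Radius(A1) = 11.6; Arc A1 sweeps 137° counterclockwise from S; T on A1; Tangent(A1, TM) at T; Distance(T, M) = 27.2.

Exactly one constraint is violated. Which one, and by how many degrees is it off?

Tangent(A1, TM) at T — off by 6.50°.

Q = (0.00, 0.00) ✓; Q.y = 0.00, S.y = 0.00 ✓; |QS| = 43.60 ✓; ∠(GS, SQ) = 90.00° ✓; |GS| = 11.60 ✓; bearing(G→T) − bearing(G→S) = 137.0° ✓; |GT| = 11.60 ✓; ∠(GT, TM) = 96.50° ✗; |TM| = 27.20 ✓.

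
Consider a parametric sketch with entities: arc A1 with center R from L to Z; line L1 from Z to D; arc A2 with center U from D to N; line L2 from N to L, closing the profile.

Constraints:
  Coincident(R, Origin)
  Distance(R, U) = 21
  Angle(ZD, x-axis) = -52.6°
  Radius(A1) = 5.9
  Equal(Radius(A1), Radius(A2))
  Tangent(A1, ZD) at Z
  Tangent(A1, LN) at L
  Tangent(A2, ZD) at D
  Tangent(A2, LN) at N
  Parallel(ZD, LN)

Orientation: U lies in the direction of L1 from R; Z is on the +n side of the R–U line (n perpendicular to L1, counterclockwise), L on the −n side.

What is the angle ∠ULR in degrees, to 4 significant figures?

74.31°

The slot axis is L1's direction at -52.6°, so u = (cos -52.6°, sin -52.6°) = (0.6074, -0.7944) and n = (−sin -52.6°, cos -52.6°) = (0.7944, 0.6074). R is at the origin and U lies 21.0 along u from R, so U = 21.0·u = (12.75, -16.68). Tangency of A1 to both parallel lines with radius 5.9 puts Z and L at R ± 5.9·n: Z = (4.687, 3.584), L = (-4.687, -3.584). Then cos ∠ULR = LU·LR / (|LU||LR|), giving 74.31°.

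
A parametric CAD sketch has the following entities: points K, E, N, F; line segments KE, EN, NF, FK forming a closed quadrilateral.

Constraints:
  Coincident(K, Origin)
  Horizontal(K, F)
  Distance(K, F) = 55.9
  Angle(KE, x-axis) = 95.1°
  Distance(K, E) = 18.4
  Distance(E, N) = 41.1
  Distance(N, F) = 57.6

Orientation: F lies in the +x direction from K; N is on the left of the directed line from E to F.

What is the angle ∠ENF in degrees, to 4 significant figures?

73.30°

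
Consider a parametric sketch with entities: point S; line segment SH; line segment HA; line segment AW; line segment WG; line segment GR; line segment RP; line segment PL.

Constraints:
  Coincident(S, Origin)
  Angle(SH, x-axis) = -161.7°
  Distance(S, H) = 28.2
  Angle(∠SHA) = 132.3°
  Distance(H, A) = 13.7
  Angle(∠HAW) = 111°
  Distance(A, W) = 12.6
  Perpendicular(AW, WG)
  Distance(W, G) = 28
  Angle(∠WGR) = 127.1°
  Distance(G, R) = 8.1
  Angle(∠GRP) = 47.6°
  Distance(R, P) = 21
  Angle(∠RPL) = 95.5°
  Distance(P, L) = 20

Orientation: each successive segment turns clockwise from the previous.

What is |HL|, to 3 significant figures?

33.0

S is at the origin; SH runs at -161.7° with length 28.2, so H = (-26.8, -8.85). ∠SHA = 132.3° gives HA at 151° from the x-axis; with |HA| = 13.7, A = (-38.7, -2.13). ∠HAW = 111.0° gives AW at 81.6° from the x-axis; with |AW| = 12.6, W = (-36.9, 10.3). The perpendicularity gives WG at right angles to AW, so WG runs at -8.40°; with |WG| = 28.0, G = (-9.17, 6.25). ∠WGR = 127.1° gives GR at -61.3° from the x-axis; with |GR| = 8.1, R = (-5.28, -0.860). ∠GRP = 47.6° gives RP at 166° from the x-axis; with |RP| = 21.0, P = (-25.7, 4.11). ∠RPL = 95.5° gives PL at 81.8° from the x-axis; with |PL| = 20.0, L = (-22.8, 23.9). Then |HL| = |L − H| = 33.0.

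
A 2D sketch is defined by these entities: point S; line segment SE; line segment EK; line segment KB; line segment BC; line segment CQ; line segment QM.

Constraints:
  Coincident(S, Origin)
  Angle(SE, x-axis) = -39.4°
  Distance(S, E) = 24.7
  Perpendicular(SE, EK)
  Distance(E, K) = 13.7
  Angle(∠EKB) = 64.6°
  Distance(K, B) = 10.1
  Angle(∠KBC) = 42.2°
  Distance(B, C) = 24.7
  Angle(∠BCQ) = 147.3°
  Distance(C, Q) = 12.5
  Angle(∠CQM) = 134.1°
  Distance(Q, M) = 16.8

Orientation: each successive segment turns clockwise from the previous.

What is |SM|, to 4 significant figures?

62.62

S is at the origin; SE runs at -39.4° with length 24.7, so E = (19.09, -15.68). SE is perpendicular to EK, so EK runs at -129.4°; with |EK| = 13.7, K = (10.39, -26.26). ∠EKB = 64.6° gives KB at 115.2° from the x-axis; with |KB| = 10.1, B = (6.090, -17.13). ∠KBC = 42.2° gives BC at -22.60° from the x-axis; with |BC| = 24.7, C = (28.89, -26.62). ∠BCQ = 147.3° gives CQ at -55.30° from the x-axis; with |CQ| = 12.5, Q = (36.01, -36.89). ∠CQM = 134.1° gives QM at -101.2° from the x-axis; with |QM| = 16.8, M = (32.75, -53.37). Then |SM| = |M − S| = 62.62.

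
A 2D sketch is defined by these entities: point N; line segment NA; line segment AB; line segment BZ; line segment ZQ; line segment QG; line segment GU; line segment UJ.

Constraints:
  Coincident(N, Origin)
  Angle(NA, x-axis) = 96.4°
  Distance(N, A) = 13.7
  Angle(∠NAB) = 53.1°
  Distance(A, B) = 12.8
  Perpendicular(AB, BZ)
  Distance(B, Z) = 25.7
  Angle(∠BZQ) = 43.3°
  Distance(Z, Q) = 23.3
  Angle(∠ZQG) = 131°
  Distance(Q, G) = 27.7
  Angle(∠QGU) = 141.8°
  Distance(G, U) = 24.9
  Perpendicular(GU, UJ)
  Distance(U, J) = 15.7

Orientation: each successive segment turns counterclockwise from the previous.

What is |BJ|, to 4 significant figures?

30.09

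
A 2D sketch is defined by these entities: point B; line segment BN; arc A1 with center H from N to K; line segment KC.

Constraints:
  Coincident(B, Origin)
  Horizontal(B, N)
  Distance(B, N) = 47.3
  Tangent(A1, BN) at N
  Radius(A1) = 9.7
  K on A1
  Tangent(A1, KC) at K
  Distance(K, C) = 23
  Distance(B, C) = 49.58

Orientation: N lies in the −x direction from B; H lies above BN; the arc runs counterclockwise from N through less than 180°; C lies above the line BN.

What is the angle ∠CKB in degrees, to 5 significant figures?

103.72°

B is at the origin; BN is horizontal with |BN| = 47.3 and N on the −x side, so N = (-47.300, 0.0000). Since A1 is tangent to BN there, HN ⟂ BN, so H = N + (0, 9.7) = (-47.300, 9.7000). Since HK ⟂ KC (tangency), |HC| = √(9.7² + 23.0²) = 24.962 regardless of where K sits on A1. So C lies on both circle(B, 49.58) and circle(H, 24.962); the above-BN intersection is C = (-37.358, 32.597). K is the foot of the tangent from C: K = (-37.601, 9.5978).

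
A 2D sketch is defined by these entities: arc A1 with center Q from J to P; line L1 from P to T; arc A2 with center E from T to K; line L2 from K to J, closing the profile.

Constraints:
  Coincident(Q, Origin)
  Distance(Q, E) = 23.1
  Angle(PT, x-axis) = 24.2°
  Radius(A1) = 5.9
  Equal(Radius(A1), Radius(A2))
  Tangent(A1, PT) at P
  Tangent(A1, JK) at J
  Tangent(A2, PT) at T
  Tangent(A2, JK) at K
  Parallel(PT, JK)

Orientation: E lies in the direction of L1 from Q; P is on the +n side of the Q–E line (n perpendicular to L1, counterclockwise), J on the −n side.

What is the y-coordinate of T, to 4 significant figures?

14.85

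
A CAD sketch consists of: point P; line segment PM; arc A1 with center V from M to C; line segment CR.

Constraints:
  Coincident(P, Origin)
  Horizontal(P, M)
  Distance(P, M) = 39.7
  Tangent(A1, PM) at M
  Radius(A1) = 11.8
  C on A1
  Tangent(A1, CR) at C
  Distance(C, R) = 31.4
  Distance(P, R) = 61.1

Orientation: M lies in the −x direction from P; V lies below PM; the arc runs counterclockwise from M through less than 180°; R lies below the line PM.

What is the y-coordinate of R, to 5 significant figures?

-45.320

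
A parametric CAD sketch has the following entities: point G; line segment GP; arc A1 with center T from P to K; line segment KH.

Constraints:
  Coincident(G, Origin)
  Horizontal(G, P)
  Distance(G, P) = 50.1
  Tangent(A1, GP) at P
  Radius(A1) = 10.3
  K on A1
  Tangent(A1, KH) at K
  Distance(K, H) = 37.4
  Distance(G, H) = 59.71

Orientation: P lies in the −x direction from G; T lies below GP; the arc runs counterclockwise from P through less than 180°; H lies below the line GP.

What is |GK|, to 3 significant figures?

60.7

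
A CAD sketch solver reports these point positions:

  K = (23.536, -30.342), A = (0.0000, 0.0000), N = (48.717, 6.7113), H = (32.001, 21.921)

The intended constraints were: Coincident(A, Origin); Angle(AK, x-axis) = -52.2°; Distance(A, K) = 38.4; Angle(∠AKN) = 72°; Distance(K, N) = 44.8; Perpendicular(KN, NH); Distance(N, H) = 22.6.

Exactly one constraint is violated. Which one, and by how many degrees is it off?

Perpendicular(KN, NH) — off by 8.10°.

A = (0.00, 0.00) ✓; AK at -52.20° ✓; |AK| = 38.40 ✓; ∠AKN = 72.00° ✓; |KN| = 44.80 ✓; ∠(KN, NH) = 81.90° ✗; |NH| = 22.60 ✓.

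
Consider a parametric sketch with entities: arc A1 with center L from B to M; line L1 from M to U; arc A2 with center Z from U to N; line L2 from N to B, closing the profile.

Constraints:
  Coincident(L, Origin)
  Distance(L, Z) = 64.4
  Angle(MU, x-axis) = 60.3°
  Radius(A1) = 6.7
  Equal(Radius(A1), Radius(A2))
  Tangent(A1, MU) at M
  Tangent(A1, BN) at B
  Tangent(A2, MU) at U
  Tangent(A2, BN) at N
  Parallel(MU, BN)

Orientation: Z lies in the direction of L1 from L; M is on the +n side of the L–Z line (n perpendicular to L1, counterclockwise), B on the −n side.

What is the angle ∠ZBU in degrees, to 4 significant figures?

5.815°

The slot axis is L1's direction at 60.3°, so u = (cos 60.3°, sin 60.3°) = (0.4955, 0.8686) and n = (−sin 60.3°, cos 60.3°) = (-0.8686, 0.4955). L is at the origin and Z lies 64.4 along u from L, so Z = 64.4·u = (31.91, 55.94). Tangency of A1 to both parallel lines with radius 6.7 puts M and B at L ± 6.7·n: M = (-5.820, 3.320), B = (5.820, -3.320). Equal radii place U and N the same way about Z: U = Z + 6.7·n = (26.09, 59.26), N = Z − 6.7·n = (37.73, 52.62). Then cos ∠ZBU = BZ·BU / (|BZ||BU|), giving 5.815°.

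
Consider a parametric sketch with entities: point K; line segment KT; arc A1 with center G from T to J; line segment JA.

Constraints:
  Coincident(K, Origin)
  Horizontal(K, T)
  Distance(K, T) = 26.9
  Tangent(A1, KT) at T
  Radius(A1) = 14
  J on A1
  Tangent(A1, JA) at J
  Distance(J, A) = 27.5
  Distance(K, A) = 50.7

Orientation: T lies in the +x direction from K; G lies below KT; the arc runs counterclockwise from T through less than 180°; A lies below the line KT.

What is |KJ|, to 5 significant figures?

23.610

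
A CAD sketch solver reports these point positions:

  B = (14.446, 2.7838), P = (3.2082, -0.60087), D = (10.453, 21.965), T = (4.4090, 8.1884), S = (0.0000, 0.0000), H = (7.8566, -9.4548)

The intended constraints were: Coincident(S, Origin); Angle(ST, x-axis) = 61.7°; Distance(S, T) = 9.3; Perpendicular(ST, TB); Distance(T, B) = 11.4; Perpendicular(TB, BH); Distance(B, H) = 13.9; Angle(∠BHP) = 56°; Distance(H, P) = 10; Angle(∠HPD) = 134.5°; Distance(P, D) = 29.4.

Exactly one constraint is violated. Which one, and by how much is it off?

Distance(P, D) = 29.4 — off by 5.70.

S = (0.00, 0.00) ✓; ST at 61.70° ✓; |ST| = 9.300 ✓; ∠(ST, TB) = 90.00° ✓; |TB| = 11.40 ✓; ∠(TB, BH) = 90.00° ✓; |BH| = 13.90 ✓; ∠BHP = 56.00° ✓; |HP| = 10.00 ✓; ∠HPD = 134.5° ✓; |PD| = 23.70 ✗.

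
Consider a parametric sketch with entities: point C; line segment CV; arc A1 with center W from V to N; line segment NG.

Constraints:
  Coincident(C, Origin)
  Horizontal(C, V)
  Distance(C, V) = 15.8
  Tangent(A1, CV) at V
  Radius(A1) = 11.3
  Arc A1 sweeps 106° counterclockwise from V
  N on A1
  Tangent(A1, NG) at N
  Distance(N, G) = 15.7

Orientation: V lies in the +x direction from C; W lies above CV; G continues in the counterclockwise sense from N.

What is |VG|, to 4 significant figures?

30.22

On A1, V sits at bearing -90° from W; a 106° counterclockwise sweep puts N at bearing 16°, so N = W + 11.3·(cos 16°, sin 16°) = (26.66, 14.41). Since A1 is tangent to NG there, WN ⟂ NG, so NG runs along (−sin 16°, cos 16°); with |NG| = 15.7, G = (22.33, 29.51). Then |VG| = |G − V| = 30.22.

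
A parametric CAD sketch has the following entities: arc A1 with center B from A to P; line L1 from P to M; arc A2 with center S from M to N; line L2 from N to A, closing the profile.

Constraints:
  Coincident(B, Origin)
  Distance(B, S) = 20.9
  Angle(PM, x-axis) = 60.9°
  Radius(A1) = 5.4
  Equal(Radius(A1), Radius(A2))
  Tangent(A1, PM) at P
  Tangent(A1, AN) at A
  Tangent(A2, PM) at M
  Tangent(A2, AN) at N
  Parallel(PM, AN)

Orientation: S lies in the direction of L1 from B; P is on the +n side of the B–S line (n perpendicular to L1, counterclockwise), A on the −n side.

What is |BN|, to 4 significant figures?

21.59

Tangency of A1 to both parallel lines with radius 5.4 puts P and A at B ± 5.4·n: P = (-4.718, 2.626), A = (4.718, -2.626). Equal radii place M and N the same way about S: M = S + 5.4·n = (5.446, 20.89), N = S − 5.4·n = (14.88, 15.64). Then |BN| = |N − B| = 21.59.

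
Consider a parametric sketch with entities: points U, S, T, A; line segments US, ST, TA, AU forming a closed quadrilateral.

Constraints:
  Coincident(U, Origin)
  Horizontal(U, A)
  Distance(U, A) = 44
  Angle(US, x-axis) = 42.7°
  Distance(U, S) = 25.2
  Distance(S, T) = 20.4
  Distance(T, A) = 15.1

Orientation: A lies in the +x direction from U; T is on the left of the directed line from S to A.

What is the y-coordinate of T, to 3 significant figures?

14.1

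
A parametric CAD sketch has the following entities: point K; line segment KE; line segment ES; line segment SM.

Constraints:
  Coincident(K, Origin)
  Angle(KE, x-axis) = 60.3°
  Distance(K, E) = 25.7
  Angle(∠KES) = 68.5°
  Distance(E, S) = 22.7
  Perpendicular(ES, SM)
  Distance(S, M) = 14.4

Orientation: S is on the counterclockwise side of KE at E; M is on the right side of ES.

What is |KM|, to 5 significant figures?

40.548

K is at the origin; KE runs at 60.3° with length 25.7, so E = 25.7·(cos 60.3°, sin 60.3°) = (12.733, 22.324). ∠KES = 68.5°, so ES runs at 60.3° + (180° − 68.5°) = 171.80° from the x-axis; with |ES| = 22.7, S = E + 22.7·(cos 171.80°, sin 171.80°) = (-9.7346, 25.562). ES ⟂ SM; with |SM| = 14.4 on the right of ES, M = S + 14.4·(0.14263, 0.98978) = (-7.6808, 39.814). Then |KM| = |M − K| = 40.548.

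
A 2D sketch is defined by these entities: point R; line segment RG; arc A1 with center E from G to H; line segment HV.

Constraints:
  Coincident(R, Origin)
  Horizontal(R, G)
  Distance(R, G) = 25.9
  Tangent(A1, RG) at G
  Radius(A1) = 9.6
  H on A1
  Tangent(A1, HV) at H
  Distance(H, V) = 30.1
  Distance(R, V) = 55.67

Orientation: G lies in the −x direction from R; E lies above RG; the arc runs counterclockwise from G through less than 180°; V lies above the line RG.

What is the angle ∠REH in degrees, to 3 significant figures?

67.7°

R is at the origin; R and G share the same y with |RG| = 25.9 and G on the −x side, so G = (-25.9, 0.00). Since A1 is tangent to RG there, EG ⟂ RG, so E = G + (0, 9.6) = (-25.9, 9.60). Since EH ⟂ HV (tangency), |EV| = √(9.6² + 30.1²) = 31.6 regardless of where H sits on A1. So V lies on both circle(R, 55.67) and circle(E, 31.6); the above-RG intersection is V = (-41.6, 37.0). H is the foot of the tangent from V: H = (-19.4, 16.7).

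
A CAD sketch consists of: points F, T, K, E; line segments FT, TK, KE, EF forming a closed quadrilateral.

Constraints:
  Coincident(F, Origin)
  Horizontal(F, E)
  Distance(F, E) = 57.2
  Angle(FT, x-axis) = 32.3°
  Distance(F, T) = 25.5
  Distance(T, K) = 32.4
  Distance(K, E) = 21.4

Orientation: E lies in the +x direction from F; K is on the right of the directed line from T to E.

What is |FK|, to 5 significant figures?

42.164

F is at the origin; FE is horizontal with |FE| = 57.2 and E in +x, so E = (57.2, 0). FT runs at 32.3° with |FT| = 25.5, so T = (21.554, 13.626). K is determined by |TK| = 32.4 and |KE| = 21.4 together: it lies at the intersection of circle(T, 32.4) and circle(E, 21.4). With |TE| = 38.161, the foot of the radical line on TE is 26.835 from T and the perpendicular offset is √(32.4² − 26.835²) = 18.157. Taking the right-of-TE solution: K = (40.137, -12.915).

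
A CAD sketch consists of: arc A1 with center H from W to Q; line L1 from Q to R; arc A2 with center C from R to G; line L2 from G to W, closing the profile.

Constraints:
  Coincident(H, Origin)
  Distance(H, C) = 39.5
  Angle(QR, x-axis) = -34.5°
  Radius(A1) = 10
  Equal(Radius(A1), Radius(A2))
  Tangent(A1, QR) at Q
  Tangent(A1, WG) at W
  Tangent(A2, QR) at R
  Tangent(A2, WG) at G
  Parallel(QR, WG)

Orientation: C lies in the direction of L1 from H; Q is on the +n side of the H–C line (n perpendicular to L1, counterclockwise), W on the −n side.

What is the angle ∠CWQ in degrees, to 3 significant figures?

75.8°

H is at the origin and C lies 39.5 along u from H, so C = 39.5·u = (32.6, -22.4). Tangency of A1 to both parallel lines with radius 10.0 puts Q and W at H ± 10.0·n: Q = (5.66, 8.24), W = (-5.66, -8.24). Then cos ∠CWQ = WC·WQ / (|WC||WQ|), giving 75.8°.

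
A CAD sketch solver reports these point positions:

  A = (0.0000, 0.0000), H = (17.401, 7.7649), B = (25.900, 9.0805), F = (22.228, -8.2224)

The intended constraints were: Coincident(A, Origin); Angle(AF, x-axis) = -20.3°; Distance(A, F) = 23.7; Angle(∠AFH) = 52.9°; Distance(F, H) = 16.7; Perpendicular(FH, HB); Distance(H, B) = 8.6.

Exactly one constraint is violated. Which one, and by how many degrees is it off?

Perpendicular(FH, HB) — off by 8.00°.

A = (0.00, 0.00) ✓; AF at -20.30° ✓; |AF| = 23.70 ✓; ∠AFH = 52.90° ✓; |FH| = 16.70 ✓; ∠(FH, HB) = 98.00° ✗; |HB| = 8.600 ✓.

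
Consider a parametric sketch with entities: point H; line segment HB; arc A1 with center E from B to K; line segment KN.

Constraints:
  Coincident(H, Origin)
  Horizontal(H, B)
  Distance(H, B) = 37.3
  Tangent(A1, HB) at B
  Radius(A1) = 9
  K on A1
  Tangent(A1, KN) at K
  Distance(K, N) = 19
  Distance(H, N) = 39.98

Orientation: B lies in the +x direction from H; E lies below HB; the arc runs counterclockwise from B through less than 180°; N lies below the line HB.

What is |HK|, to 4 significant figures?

29.72

Checks: |EK| = 9.000 ✓; ∠(EK, KN) = 90.00° ✓; |KN| = 19.00 ✓; |HN| = 39.98 ✓.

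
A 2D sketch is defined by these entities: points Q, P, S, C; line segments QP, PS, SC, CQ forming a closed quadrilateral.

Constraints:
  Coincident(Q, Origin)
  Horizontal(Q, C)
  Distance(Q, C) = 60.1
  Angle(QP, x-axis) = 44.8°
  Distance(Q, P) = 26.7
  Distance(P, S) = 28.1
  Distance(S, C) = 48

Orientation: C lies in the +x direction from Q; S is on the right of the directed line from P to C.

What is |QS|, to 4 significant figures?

15.50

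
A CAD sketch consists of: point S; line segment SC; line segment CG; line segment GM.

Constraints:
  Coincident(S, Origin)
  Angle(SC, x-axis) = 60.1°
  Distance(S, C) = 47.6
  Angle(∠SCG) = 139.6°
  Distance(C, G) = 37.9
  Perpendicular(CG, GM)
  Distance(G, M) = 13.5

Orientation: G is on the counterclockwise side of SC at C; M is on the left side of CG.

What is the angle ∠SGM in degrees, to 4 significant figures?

67.41°

S is at the origin; SC runs at 60.1° with length 47.6, so C = 47.6·(cos 60.1°, sin 60.1°) = (23.73, 41.26). ∠SCG = 139.6°, so CG runs at 60.1° + (180° − 139.6°) = 100.5° from the x-axis; with |CG| = 37.9, G = C + 37.9·(cos 100.5°, sin 100.5°) = (16.82, 78.53). CG ⟂ GM; with |GM| = 13.5 on the left of CG, M = G + 13.5·(-0.9833, -0.1822) = (3.547, 76.07). Then cos ∠SGM = GS·GM / (|GS||GM|), giving 67.41°.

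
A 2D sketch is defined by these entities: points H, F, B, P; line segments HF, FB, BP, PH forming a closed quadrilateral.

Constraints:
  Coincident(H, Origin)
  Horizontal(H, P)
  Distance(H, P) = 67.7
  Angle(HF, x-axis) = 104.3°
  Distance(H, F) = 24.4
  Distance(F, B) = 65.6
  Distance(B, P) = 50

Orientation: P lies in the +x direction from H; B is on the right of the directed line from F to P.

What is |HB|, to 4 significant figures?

43.07

H is at the origin; HP is horizontal with |HP| = 67.7 and P in +x, so P = (67.7, 0). HF runs at 104.3° with |HF| = 24.4, so F = (-6.027, 23.64). B is determined by |FB| = 65.6 and |BP| = 50.0 together: it lies at the intersection of circle(F, 65.6) and circle(P, 50.0). With |FP| = 77.43, the foot of the radical line on FP is 50.36 from F and the perpendicular offset is √(65.6² − 50.36²) = 42.04. Taking the right-of-FP solution: B = (29.09, -31.77).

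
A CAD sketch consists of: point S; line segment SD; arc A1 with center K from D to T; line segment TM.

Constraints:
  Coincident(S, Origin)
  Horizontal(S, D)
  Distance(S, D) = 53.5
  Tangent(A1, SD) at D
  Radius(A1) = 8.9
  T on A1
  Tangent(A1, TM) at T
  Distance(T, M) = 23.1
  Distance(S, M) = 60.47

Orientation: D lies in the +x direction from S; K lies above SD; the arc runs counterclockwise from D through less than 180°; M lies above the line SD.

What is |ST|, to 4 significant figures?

62.72

Checks: ∠(KD, DS) = 90.00° ✓; |KT| = 8.900 ✓; ∠(KT, TM) = 90.00° ✓; |TM| = 23.10 ✓; |SM| = 60.47 ✓.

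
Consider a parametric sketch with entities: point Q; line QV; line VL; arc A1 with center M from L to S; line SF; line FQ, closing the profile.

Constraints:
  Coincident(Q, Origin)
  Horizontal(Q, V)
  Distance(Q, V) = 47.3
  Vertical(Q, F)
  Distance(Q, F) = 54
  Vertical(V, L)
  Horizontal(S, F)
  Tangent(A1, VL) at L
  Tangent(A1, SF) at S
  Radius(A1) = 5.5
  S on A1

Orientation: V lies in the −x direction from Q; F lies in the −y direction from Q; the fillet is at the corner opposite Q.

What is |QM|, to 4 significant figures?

64.03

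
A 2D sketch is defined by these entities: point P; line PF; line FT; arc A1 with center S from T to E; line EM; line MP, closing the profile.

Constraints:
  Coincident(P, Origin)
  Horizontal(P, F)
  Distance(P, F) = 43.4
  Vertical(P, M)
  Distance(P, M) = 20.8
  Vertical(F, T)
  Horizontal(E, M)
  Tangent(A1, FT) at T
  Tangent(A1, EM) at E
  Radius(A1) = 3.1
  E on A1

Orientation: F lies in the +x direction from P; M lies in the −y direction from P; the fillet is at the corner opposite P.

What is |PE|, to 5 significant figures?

45.351

P is at the origin; P and F share the same y with |PF| = 43.4 and F on the +x side, so F = (43.400, 0.0000). P and M share the same x with |PM| = 20.8 and M on the −y side, so M = (0.0000, -20.800). The virtual corner opposite P is at (43.400, -20.800). A1 meets FT tangentially, so ST is at right angles to FT and since A1 is tangent to EM there, SE ⟂ EM, with radius 3.1, so the center S sits 3.1 in from both sides at S = (40.300, -17.700). That places the tangent points at T = (43.400, -17.700) on FT and E = (40.300, -20.800) on EM. Then |PE| = |E − P| = 45.351.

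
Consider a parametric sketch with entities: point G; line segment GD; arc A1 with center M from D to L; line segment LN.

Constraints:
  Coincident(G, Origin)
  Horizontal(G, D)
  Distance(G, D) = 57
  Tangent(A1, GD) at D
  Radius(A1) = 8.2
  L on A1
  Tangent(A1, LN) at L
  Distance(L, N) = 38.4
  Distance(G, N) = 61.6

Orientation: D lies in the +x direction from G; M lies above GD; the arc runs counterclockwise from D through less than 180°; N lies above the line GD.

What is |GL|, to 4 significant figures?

65.08

Checks: |ML| = 8.200 ✓; ∠(ML, LN) = 90.00° ✓; |LN| = 38.40 ✓; |GN| = 61.60 ✓.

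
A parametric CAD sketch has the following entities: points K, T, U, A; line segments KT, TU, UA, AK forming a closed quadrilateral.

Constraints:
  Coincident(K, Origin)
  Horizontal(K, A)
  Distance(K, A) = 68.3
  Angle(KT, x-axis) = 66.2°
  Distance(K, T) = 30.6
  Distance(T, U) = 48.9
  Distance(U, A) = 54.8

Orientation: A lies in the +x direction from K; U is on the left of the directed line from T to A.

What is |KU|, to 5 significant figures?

75.931

Checks: |TU| = 48.90 ✓; |UA| = 54.80 ✓.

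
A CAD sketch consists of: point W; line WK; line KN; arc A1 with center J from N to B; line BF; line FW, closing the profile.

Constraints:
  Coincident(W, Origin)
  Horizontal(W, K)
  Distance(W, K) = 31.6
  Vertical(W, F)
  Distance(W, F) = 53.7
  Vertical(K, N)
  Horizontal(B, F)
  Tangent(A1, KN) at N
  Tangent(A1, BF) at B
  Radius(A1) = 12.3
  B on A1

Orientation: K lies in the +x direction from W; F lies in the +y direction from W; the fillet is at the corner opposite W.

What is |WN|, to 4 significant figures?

52.08

The virtual corner opposite W is at (31.60, 53.70). The tangent condition forces JN to be normal to KN and A1 meets BF tangentially, so JB is at right angles to BF, with radius 12.3, so the center J sits 12.3 in from both sides at J = (19.30, 41.40). That places the tangent points at N = (31.60, 41.40) on KN and B = (19.30, 53.70) on BF. Then |WN| = |N − W| = 52.08.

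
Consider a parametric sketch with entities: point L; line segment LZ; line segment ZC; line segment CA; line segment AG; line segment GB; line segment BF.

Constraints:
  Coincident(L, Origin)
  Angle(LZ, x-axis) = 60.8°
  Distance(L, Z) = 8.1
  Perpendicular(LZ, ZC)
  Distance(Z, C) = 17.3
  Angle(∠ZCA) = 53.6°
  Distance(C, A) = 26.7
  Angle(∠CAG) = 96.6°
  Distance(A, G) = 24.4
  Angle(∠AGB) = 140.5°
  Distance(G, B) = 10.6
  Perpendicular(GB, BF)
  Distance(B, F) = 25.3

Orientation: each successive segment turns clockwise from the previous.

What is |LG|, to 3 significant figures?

19.8

L is at the origin; LZ runs at 60.8° with length 8.1, so Z = (3.95, 7.07). LZ ⟂ ZC, so ZC runs at -29.2°; with |ZC| = 17.3, C = (19.1, -1.37). ∠ZCA = 53.6° gives CA at -156° from the x-axis; with |CA| = 26.7, A = (-5.26, -12.4). ∠CAG = 96.6° gives AG at 121° from the x-axis; with |AG| = 24.4, G = (-17.8, 8.52). Then |LG| = |G − L| = 19.8.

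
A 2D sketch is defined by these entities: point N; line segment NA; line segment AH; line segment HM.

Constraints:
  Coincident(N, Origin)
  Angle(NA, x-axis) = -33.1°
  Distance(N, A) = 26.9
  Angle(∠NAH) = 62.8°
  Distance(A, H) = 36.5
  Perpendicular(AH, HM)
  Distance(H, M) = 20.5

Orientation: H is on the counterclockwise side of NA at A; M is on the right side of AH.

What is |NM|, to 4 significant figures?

50.59

N is at the origin; NA runs at -33.1° with length 26.9, so A = 26.9·(cos -33.1°, sin -33.1°) = (22.53, -14.69). ∠NAH = 62.8°, so AH runs at -33.1° + (180° − 62.8°) = 84.10° from the x-axis; with |AH| = 36.5, H = A + 36.5·(cos 84.10°, sin 84.10°) = (26.29, 21.62). The perpendicularity gives HM at right angles to AH; with |HM| = 20.5 on the right of AH, M = H + 20.5·(0.9947, -0.1028) = (46.68, 19.51). Then |NM| = |M − N| = 50.59.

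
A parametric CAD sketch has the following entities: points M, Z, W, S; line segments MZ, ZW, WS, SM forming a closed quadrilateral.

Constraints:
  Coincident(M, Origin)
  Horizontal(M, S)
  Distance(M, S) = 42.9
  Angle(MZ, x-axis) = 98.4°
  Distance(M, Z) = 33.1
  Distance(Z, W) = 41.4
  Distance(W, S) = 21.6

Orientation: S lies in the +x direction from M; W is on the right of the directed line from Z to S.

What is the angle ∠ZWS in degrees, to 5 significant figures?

130.87°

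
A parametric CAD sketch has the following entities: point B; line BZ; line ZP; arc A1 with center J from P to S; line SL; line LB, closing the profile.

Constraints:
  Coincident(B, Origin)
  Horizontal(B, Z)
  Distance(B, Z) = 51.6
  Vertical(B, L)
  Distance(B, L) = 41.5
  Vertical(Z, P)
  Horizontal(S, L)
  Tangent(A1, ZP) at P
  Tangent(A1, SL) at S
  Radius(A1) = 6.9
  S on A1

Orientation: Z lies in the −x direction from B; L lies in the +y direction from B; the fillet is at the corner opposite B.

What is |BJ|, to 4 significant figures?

56.53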